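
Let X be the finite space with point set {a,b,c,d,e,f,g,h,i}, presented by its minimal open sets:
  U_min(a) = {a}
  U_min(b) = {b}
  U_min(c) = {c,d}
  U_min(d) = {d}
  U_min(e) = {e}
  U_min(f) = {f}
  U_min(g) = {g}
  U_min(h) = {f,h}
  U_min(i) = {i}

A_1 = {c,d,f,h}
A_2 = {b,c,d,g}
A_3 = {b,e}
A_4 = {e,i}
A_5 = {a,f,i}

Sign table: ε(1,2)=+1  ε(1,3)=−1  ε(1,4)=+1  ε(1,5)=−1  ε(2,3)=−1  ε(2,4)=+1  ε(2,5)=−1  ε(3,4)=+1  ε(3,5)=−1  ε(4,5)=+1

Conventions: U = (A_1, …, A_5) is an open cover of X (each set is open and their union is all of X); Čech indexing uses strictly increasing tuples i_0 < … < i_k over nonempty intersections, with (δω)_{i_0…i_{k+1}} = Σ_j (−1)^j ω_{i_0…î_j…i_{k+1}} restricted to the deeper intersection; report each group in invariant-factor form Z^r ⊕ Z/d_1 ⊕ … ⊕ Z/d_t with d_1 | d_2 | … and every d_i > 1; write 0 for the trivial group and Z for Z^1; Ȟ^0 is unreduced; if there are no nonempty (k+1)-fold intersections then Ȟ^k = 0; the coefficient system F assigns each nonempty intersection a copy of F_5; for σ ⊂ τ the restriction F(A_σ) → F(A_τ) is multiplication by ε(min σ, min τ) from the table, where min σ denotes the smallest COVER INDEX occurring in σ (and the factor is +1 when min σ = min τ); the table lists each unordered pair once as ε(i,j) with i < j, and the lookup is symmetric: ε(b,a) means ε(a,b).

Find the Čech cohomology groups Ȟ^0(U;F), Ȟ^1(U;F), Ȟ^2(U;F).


Ȟ^0 = Z/5; Ȟ^1 = Z/5; Ȟ^2 = 0

nerve of the cover:
  A12={c,d} A15={f} A23={b} A34={e} A45={i}
C dims 5,5; δ0: rk_F5 4
Ȟ^0 = (5 − 4) − 0 = 1, so Ȟ^0 ≅ Z/5
Ȟ^1 = (5 − 0) − 4 = 1, so Ȟ^1 ≅ Z/5
Ȟ^2 = (0 − 0) − 0 = 0, so Ȟ^2 ≅ 0


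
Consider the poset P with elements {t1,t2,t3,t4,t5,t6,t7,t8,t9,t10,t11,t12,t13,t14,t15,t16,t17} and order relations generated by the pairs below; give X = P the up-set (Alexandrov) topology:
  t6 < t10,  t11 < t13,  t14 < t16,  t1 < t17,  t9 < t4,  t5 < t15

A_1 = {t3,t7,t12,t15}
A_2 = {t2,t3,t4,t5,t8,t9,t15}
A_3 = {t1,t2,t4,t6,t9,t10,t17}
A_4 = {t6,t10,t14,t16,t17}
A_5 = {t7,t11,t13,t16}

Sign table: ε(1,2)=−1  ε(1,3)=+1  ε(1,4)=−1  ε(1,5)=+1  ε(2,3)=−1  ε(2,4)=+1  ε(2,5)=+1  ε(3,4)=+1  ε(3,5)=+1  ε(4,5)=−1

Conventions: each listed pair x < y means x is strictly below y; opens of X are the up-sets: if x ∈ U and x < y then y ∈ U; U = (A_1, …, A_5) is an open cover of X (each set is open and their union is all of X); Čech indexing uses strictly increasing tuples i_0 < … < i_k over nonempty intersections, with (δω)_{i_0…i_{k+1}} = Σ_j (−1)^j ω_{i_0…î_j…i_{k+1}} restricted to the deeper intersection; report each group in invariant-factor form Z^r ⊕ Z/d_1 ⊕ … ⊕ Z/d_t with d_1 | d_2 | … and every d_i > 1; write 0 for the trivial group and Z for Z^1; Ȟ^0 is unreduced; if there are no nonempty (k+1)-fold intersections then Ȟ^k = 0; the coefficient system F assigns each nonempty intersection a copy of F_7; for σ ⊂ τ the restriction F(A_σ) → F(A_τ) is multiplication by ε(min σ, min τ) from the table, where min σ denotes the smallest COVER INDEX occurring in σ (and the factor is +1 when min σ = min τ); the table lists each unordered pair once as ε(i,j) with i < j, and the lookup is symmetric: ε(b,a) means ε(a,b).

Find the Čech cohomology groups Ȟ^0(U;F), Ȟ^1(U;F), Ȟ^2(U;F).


Ȟ^0 ≅ 0, Ȟ^1 ≅ 0, Ȟ^2 ≅ 0

intersection data:
  A12={t3,t15} A15={t7} A23={t2,t4,t9} A34={t6,t10,t17} A45={t16}
C dims 5,5; δ0: rk_F7 5
Ȟ^0 = (5 − 5) − 0 = 0, so Ȟ^0 ≅ 0
Ȟ^1 = (5 − 0) − 5 = 0, so Ȟ^1 ≅ 0
Ȟ^2 = (0 − 0) − 0 = 0, so Ȟ^2 ≅ 0


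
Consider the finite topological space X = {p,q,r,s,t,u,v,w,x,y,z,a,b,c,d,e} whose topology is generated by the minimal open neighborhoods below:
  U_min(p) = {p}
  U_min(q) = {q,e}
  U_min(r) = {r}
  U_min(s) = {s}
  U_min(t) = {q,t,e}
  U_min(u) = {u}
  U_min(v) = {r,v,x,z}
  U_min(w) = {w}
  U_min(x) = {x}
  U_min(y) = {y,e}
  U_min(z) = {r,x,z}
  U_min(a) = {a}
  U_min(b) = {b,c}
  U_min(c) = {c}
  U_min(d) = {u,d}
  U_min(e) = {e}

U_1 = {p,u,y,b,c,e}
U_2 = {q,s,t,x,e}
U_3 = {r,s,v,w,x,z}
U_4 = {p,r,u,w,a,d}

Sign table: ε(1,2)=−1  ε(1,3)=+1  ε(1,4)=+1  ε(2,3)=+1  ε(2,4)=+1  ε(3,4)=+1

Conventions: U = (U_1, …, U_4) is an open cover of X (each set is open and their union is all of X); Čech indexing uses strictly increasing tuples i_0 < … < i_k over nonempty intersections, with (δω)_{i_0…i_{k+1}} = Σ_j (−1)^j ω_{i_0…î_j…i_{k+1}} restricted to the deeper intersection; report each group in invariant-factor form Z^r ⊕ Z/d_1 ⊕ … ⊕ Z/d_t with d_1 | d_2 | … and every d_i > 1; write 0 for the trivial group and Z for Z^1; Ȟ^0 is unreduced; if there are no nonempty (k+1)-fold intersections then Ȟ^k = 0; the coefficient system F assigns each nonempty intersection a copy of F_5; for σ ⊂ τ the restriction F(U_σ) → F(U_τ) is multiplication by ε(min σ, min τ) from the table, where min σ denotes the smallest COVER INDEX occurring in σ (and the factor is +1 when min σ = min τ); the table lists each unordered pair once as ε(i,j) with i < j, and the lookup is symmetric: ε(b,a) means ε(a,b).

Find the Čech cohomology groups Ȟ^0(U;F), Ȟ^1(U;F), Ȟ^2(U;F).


Ȟ^0(U;F) ≅ 0, Ȟ^1(U;F) ≅ 0, Ȟ^2(U;F) ≅ 0

intersection data:
  U12={e} U14={p,u} U23={s,x} U34={r,w}
C dims 4,4; δ0: rk_F5 4
Ȟ^0 = (4 − 4) − 0 = 0, so Ȟ^0 ≅ 0
Ȟ^1 = (4 − 0) − 4 = 0, so Ȟ^1 ≅ 0
Ȟ^2 = (0 − 0) − 0 = 0, so Ȟ^2 ≅ 0


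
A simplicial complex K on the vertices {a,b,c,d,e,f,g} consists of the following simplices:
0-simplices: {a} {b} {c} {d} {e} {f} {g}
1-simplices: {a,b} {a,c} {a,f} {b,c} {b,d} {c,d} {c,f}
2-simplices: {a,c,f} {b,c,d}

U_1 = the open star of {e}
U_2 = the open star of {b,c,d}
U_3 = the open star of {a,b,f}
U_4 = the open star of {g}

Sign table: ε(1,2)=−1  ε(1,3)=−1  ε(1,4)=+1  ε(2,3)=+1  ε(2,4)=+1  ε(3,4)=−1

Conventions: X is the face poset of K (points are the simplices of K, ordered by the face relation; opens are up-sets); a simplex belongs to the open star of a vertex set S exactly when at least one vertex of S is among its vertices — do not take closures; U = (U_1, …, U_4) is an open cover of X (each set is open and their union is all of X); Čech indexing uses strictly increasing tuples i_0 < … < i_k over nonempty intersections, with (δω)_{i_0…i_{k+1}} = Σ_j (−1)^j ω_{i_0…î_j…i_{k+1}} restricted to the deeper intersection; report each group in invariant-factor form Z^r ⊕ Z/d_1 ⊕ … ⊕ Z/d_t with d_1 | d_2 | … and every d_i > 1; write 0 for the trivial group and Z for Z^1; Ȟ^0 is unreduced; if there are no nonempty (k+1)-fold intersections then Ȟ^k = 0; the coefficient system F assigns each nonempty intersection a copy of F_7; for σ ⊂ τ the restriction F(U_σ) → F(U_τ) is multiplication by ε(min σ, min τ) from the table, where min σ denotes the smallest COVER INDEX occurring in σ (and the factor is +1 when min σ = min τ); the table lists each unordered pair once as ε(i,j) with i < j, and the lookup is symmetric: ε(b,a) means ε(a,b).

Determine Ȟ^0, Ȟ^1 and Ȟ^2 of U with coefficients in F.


Ȟ^0 = Z/7 ⊕ Z/7 ⊕ Z/7, Ȟ^1 = 0, Ȟ^2 = 0

nerve simplices:
  U1={{e}} U2={{b},{c},{d},{a,b},{a,c},{b,c},{b,d},{c,d},{c,f},{a,c,f},{b,c,d}} U3={{a},{b},{f},{a,b},{a,c},{a,f},{b,c},{b,d},{c,f},{a,c,f},{b,c,d}} U4={{g}}
  U23={{b},{a,b},{a,c},{b,c},{b,d},{c,f},{a,c,f},{b,c,d}}
C dims 4,1; δ0: rk_F7 1
degree 0: 4−1−0 = 3 → Ȟ^0 ≅ Z/7 ⊕ Z/7 ⊕ Z/7
degree 1: 1−0−1 = 0 → Ȟ^1 ≅ 0
degree 2: 0−0−0 = 0 → Ȟ^2 ≅ 0


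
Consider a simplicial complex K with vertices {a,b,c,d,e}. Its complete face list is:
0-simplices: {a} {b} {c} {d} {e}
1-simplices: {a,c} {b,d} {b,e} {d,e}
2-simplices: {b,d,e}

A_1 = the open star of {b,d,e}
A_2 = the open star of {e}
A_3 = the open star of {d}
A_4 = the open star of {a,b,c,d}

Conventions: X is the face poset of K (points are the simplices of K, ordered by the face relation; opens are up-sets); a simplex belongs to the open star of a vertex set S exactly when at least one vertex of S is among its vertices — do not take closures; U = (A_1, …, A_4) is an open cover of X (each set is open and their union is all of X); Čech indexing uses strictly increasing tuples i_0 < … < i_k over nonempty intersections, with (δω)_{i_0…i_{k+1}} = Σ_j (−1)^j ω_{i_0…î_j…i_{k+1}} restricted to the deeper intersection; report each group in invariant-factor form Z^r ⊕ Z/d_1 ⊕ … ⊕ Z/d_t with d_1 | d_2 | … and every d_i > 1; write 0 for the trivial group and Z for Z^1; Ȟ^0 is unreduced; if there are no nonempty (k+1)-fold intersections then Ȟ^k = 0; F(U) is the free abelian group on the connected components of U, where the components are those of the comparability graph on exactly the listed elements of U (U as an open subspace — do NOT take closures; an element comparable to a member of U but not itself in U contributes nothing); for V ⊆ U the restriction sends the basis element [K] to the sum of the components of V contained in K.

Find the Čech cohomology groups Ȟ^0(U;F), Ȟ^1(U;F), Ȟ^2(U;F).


Ȟ^0 = Z^2,  Ȟ^1 = 0,  Ȟ^2 = 0

nerve of the cover:
  A1={{b},{d},{e},{b,d},{b,e},{d,e},{b,d,e}} A2={{e},{b,e},{d,e},{b,d,e}} A3={{d},{b,d},{d,e},{b,d,e}} A4={{a},{b},{c},{d},{a,c},{b,d},{b,e},{d,e},{b,d,e}}
  A12={{e},{b,e},{d,e},{b,d,e}} A13={{d},{b,d},{d,e},{b,d,e}} A14={{b},{d},{b,d},{b,e},{d,e},{b,d,e}} A23={{d,e},{b,d,e}} A24={{b,e},{d,e},{b,d,e}} A34={{d},{b,d},{d,e},{b,d,e}}
  A123={{d,e},{b,d,e}} A124={{b,e},{d,e},{b,d,e}} A134={{d},{b,d},{d,e},{b,d,e}} A234={{d,e},{b,d,e}}
  A1234={{d,e},{b,d,e}}
components per intersection:
  A1: {{b},{d},{e},{b,d},{b,e},{d,e},{b,d,e}}
  A2: {{e},{b,e},{d,e},{b,d,e}}
  A3: {{d},{b,d},{d,e},{b,d,e}}
  A4: {{a},{c},{a,c}} {{b},{d},{b,d},{b,e},{d,e},{b,d,e}}
  A12: {{e},{b,e},{d,e},{b,d,e}}
  A13: {{d},{b,d},{d,e},{b,d,e}}
  A14: {{b},{d},{b,d},{b,e},{d,e},{b,d,e}}
  A23: {{d,e},{b,d,e}}
  A24: {{b,e},{d,e},{b,d,e}}
  A34: {{d},{b,d},{d,e},{b,d,e}}
  A123: {{d,e},{b,d,e}}
  A124: {{b,e},{d,e},{b,d,e}}
  A134: {{d},{b,d},{d,e},{b,d,e}}
  A234: {{d,e},{b,d,e}}
  A1234: {{d,e},{b,d,e}}
C dims 5,6,4,1; δ0: rk 3, SNF 1^3; δ1: rk 3, SNF 1^3; δ2: rk 1, SNF 1^1
Ȟ^0 = (5 − 3) − 0 = 2, so Ȟ^0 ≅ Z^2
Ȟ^1 = (6 − 3) − 3 = 0, so Ȟ^1 ≅ 0
Ȟ^2 = (4 − 1) − 3 = 0, so Ȟ^2 ≅ 0


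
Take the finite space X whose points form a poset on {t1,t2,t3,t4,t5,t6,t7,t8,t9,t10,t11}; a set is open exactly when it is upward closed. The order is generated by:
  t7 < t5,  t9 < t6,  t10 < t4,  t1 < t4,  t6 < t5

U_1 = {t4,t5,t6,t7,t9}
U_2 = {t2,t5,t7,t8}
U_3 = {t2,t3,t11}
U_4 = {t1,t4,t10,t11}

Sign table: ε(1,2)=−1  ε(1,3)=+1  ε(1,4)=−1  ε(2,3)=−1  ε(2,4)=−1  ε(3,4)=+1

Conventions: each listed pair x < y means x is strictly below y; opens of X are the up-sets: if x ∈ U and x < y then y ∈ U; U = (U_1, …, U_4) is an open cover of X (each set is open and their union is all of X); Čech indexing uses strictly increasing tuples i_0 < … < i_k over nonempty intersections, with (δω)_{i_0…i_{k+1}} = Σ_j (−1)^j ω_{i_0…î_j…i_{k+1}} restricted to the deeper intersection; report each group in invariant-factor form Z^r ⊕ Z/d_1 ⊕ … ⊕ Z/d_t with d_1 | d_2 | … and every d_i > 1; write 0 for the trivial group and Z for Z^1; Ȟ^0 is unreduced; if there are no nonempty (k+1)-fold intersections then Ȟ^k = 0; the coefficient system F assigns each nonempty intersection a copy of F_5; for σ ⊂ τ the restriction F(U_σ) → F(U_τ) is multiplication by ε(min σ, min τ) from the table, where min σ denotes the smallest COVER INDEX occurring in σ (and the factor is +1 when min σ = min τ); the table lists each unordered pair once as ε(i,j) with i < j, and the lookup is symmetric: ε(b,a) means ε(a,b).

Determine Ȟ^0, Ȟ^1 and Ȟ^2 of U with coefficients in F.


intersection data:
  U12={t5,t7} U14={t4} U23={t2} U34={t11}
C dims 4,4; δ0: rk_F5 4
Ȟ^0 = (4 − 4) − 0 = 0, so Ȟ^0 ≅ 0
Ȟ^1 = (4 − 0) − 4 = 0, so Ȟ^1 ≅ 0
Ȟ^2 = (0 − 0) − 0 = 0, so Ȟ^2 ≅ 0

Ȟ^0 = 0,  Ȟ^1 = 0,  Ȟ^2 = 0


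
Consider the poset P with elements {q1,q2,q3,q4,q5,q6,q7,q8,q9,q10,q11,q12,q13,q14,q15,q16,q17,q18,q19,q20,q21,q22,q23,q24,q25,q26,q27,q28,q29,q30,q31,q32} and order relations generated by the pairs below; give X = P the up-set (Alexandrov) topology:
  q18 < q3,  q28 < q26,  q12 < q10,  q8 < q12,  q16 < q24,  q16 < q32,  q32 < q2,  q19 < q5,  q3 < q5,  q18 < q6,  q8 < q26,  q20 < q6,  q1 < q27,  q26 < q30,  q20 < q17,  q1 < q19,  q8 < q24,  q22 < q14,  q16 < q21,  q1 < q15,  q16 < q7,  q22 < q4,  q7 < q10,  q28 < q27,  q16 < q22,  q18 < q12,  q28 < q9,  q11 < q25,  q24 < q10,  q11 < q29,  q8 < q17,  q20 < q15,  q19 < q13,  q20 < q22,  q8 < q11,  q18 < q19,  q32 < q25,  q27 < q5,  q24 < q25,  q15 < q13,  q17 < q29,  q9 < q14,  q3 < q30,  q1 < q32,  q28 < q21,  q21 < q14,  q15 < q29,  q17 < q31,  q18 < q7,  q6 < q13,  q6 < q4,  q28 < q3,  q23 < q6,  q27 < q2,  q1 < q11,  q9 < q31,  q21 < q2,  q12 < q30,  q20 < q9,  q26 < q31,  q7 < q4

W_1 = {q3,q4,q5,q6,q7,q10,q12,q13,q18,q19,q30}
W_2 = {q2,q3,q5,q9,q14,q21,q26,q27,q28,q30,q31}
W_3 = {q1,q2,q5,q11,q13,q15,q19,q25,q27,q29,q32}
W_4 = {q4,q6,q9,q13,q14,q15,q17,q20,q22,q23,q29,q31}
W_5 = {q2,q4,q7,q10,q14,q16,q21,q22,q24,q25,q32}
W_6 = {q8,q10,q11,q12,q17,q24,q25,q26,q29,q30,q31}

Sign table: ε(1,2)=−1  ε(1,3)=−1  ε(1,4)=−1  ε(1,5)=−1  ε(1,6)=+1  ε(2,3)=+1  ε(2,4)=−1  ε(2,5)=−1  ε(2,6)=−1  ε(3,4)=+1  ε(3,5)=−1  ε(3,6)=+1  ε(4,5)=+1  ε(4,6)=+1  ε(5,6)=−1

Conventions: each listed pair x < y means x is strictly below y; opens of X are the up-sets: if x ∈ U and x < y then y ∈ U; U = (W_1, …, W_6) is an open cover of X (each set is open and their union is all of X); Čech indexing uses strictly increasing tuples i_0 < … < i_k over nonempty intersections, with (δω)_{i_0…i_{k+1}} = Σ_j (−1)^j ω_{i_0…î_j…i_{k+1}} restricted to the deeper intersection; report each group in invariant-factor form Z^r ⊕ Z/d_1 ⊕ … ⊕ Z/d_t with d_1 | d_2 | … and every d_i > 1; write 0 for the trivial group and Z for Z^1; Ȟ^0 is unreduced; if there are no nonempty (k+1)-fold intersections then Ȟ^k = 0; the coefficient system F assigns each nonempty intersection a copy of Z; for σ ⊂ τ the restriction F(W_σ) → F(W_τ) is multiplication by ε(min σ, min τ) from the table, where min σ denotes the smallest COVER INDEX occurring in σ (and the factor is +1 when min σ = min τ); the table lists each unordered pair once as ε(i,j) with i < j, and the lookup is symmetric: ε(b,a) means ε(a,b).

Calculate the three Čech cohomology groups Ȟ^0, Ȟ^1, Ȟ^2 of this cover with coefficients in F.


Ȟ^0 ≅ 0, Ȟ^1 ≅ Z/2, Ȟ^2 ≅ Z

nonempty overlaps:
  W12={q3,q5,q30} W13={q5,q13,q19} W14={q4,q6,q13} W15={q4,q7,q10} W16={q10,q12,q30} W23={q2,q5,q27} W24={q9,q14,q31} W25={q2,q14,q21} W26={q26,q30,q31} W34={q13,q15,q29} W35={q2,q25,q32} W36={q11,q25,q29} W45={q4,q14,q22} W46={q17,q29,q31} W56={q10,q24,q25}
  W123={q5} W126={q30} W134={q13} W145={q4} W156={q10} W235={q2} W245={q14} W246={q31} W346={q29} W356={q25}
C dims 6,15,10; δ0: rk 6, SNF 1^5·2; δ1: rk 9, SNF 1^9
degree 0: 6−6−0 = 0 → Ȟ^0 ≅ 0
degree 1: 15−9−6 = 0 plus torsion [2] → Ȟ^1 ≅ Z/2
degree 2: 10−0−9 = 1 → Ȟ^2 ≅ Z


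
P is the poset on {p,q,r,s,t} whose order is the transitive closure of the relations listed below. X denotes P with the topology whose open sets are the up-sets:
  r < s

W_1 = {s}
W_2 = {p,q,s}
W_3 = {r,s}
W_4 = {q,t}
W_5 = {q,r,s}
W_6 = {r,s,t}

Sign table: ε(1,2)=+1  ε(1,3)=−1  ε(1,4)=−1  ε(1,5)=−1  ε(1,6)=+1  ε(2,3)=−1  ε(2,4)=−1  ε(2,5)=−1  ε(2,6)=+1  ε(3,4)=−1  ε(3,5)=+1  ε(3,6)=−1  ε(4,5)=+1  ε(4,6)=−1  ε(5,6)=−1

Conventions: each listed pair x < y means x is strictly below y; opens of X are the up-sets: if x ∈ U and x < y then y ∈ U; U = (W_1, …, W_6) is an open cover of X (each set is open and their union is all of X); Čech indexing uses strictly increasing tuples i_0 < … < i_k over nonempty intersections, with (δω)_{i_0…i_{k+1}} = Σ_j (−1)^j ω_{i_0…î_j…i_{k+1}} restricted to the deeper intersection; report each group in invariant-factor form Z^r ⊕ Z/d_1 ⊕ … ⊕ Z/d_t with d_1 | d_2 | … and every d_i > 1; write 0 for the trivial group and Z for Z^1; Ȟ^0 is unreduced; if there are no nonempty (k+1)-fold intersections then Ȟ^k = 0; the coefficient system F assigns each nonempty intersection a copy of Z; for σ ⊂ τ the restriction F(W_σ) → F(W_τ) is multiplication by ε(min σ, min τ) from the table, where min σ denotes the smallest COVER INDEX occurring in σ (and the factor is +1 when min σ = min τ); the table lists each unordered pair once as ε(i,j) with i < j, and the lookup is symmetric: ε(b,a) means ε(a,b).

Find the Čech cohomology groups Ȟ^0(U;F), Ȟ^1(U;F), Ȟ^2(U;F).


Ȟ^0 = Z; Ȟ^1 = Z; Ȟ^2 = 0

nerve simplices:
  W12={s} W13={s} W15={s} W16={s} W23={s} W24={q} W25={q,s} W26={s} W35={r,s} W36={r,s} W45={q} W46={t} W56={r,s}
  W123={s} W125={s} W126={s} W135={s} W136={s} W156={s} W235={s} W236={s} W245={q} W256={s} W356={r,s}
  W1235={s} W1236={s} W1256={s} W1356={s} W2356={s}
  W12356={s}
C dims 6,13,11,5; δ0: rk 5, SNF 1^5; δ1: rk 7, SNF 1^7; δ2: rk 4, SNF 1^4
degree 0: 6−5−0 = 1 → Ȟ^0 ≅ Z
degree 1: 13−7−5 = 1 → Ȟ^1 ≅ Z
degree 2: 11−4−7 = 0 → Ȟ^2 ≅ 0


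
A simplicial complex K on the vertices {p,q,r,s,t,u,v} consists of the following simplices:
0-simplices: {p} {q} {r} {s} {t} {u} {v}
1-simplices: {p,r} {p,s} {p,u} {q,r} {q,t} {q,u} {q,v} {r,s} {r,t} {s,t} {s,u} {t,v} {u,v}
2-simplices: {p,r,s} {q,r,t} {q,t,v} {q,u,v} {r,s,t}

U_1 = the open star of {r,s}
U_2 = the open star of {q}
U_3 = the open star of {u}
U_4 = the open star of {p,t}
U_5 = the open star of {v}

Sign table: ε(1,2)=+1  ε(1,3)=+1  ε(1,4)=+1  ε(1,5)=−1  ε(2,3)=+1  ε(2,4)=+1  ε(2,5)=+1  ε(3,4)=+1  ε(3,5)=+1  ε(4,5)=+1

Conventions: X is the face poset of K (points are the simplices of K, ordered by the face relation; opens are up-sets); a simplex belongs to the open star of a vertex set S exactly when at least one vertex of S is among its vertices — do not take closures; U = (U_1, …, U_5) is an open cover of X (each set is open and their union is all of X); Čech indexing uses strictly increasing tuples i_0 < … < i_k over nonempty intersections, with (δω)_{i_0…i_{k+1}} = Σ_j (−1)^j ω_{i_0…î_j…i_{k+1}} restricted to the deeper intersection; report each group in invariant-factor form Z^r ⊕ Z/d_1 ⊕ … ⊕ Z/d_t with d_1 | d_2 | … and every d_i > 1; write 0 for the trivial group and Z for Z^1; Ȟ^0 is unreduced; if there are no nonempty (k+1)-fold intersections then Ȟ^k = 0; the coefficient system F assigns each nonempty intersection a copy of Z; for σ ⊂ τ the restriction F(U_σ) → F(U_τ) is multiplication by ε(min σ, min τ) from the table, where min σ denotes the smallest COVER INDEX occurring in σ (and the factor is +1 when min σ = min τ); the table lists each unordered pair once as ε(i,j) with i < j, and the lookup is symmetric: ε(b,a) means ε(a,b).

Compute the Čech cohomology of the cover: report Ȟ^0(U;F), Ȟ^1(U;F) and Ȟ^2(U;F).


Ȟ^0 = Z; Ȟ^1 = Z^2; Ȟ^2 = 0

nerve simplices:
  U1={{r},{s},{p,r},{p,s},{q,r},{r,s},{r,t},{s,t},{s,u},{p,r,s},{q,r,t},{r,s,t}} U2={{q},{q,r},{q,t},{q,u},{q,v},{q,r,t},{q,t,v},{q,u,v}} U3={{u},{p,u},{q,u},{s,u},{u,v},{q,u,v}} U4={{p},{t},{p,r},{p,s},{p,u},{q,t},{r,t},{s,t},{t,v},{p,r,s},{q,r,t},{q,t,v},{r,s,t}} U5={{v},{q,v},{t,v},{u,v},{q,t,v},{q,u,v}}
  U12={{q,r},{q,r,t}} U13={{s,u}} U14={{p,r},{p,s},{r,t},{s,t},{p,r,s},{q,r,t},{r,s,t}} U23={{q,u},{q,u,v}} U24={{q,t},{q,r,t},{q,t,v}} U25={{q,v},{q,t,v},{q,u,v}} U34={{p,u}} U35={{u,v},{q,u,v}} U45={{t,v},{q,t,v}}
  U124={{q,r,t}} U235={{q,u,v}} U245={{q,t,v}}
C dims 5,9,3; δ0: rk 4, SNF 1^4; δ1: rk 3, SNF 1^3
degree 0: 5−4−0 = 1 → Ȟ^0 ≅ Z
degree 1: 9−3−4 = 2 → Ȟ^1 ≅ Z^2
degree 2: 3−0−3 = 0 → Ȟ^2 ≅ 0


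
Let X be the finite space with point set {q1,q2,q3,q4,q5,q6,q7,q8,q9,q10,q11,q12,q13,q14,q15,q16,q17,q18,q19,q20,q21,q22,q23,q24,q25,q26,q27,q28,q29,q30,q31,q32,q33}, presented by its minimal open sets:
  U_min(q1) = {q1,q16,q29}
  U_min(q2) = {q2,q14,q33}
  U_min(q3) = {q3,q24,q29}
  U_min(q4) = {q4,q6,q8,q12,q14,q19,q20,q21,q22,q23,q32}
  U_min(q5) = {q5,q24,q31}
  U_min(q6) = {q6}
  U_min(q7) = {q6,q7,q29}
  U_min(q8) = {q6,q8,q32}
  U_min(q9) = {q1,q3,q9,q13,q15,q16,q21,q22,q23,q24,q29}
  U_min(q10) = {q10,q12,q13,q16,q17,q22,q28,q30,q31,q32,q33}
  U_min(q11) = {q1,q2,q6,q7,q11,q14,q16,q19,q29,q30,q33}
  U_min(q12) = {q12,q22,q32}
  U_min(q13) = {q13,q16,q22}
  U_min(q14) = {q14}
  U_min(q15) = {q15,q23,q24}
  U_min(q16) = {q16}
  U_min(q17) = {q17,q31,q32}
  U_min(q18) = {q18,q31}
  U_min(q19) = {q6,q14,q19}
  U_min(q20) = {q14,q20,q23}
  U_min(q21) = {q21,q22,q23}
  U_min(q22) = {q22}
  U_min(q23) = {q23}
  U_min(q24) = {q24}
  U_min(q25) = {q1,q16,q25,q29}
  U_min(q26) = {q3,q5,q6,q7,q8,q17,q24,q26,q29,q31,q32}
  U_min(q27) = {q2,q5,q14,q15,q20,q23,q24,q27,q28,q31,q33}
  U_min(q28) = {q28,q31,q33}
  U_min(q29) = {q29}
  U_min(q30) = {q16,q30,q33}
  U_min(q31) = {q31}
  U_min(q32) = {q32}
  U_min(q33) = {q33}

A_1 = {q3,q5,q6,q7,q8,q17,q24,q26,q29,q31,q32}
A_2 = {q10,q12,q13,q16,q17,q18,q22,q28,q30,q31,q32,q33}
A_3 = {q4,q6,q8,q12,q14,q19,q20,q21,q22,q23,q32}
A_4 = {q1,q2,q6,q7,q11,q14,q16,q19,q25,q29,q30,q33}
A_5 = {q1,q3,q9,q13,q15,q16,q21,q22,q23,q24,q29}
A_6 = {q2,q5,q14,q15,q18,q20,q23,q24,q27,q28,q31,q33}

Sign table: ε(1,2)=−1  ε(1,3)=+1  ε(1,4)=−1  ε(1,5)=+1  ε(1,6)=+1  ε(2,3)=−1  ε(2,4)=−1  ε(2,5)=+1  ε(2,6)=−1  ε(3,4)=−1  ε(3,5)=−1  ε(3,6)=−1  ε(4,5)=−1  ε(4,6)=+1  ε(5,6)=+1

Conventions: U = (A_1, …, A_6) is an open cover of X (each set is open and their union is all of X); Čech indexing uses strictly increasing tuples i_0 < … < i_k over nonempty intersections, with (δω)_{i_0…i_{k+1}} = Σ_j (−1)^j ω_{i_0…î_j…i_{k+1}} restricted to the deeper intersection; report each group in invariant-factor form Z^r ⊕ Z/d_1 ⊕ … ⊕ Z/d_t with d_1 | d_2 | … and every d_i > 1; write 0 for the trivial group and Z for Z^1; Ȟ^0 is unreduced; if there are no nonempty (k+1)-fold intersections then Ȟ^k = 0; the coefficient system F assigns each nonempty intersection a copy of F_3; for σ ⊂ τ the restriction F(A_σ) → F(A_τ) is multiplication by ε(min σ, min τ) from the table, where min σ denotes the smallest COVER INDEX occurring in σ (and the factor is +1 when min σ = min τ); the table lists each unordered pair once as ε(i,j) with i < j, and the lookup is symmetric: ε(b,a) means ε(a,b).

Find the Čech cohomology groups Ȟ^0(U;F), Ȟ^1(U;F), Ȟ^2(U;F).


nonempty intersections:
  A12={q17,q31,q32} A13={q6,q8,q32} A14={q6,q7,q29} A15={q3,q24,q29} A16={q5,q24,q31} A23={q12,q22,q32} A24={q16,q30,q33} A25={q13,q16,q22} A26={q18,q28,q31,q33} A34={q6,q14,q19} A35={q21,q22,q23} A36={q14,q20,q23} A45={q1,q16,q29} A46={q2,q14,q33} A56={q15,q23,q24}
  A123={q32} A126={q31} A134={q6} A145={q29} A156={q24} A235={q22} A245={q16} A246={q33} A346={q14} A356={q23}
C dims 6,15,10; δ0: rk_F3 6; δ1: rk_F3 9
Ȟ^0: (6−6)−0=0 ⇒ 0
Ȟ^1: (15−9)−6=0 ⇒ 0
Ȟ^2: (10−0)−9=1 ⇒ Z/3

Ȟ^0(U;F) ≅ 0, Ȟ^1(U;F) ≅ 0 and Ȟ^2(U;F) ≅ Z/3


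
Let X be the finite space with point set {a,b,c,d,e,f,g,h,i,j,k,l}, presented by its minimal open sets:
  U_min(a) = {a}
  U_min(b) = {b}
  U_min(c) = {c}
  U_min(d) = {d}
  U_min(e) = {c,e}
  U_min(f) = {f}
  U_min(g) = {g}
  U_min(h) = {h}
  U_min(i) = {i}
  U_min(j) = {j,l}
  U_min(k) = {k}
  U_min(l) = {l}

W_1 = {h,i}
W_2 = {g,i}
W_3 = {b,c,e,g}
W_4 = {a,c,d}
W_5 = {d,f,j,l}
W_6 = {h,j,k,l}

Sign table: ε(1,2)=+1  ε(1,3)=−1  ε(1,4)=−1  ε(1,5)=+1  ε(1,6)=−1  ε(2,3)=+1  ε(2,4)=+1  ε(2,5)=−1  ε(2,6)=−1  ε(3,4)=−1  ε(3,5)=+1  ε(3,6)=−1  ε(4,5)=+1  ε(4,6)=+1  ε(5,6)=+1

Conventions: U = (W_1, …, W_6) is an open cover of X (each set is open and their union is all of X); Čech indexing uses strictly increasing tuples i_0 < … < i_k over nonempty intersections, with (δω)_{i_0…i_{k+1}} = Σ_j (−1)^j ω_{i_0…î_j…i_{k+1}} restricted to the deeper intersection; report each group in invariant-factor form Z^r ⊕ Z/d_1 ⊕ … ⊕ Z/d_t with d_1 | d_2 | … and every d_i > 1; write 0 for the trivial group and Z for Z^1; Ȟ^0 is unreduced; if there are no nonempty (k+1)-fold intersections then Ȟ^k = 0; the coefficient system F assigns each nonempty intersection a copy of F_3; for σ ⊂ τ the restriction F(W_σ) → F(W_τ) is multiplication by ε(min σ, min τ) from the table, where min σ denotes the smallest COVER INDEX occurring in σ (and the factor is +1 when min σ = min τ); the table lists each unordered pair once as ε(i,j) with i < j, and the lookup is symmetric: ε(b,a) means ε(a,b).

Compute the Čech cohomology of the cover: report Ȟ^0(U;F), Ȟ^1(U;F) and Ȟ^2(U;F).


nerve simplices:
  W12={i} W16={h} W23={g} W34={c} W45={d} W56={j,l}
C dims 6,6; δ0: rk_F3 5
degree 0: 6−5−0 = 1 → Ȟ^0 ≅ Z/3
degree 1: 6−0−5 = 1 → Ȟ^1 ≅ Z/3
degree 2: 0−0−0 = 0 → Ȟ^2 ≅ 0

Ȟ^0(U;F) ≅ Z/3; Ȟ^1(U;F) ≅ Z/3; Ȟ^2(U;F) ≅ 0


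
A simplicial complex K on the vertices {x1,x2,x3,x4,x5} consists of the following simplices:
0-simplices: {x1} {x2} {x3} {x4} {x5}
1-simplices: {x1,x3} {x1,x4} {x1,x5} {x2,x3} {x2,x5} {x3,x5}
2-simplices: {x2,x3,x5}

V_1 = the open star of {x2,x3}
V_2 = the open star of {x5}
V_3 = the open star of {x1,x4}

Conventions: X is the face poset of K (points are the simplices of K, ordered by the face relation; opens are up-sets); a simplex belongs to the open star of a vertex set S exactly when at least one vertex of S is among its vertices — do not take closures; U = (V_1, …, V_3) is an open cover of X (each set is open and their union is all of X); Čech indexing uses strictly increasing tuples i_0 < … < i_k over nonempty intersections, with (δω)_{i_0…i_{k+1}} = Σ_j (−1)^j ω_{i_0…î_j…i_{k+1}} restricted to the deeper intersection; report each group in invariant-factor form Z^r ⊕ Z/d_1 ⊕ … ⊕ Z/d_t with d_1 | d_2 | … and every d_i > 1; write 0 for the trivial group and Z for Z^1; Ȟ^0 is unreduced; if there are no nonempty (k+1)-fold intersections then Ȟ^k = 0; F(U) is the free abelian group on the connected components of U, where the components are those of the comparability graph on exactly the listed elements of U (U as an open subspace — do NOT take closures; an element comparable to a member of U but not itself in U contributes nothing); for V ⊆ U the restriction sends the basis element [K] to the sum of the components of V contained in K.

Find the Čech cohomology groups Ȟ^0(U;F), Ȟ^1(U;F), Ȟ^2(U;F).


nerve simplices:
  V1={{x2},{x3},{x1,x3},{x2,x3},{x2,x5},{x3,x5},{x2,x3,x5}} V2={{x5},{x1,x5},{x2,x5},{x3,x5},{x2,x3,x5}} V3={{x1},{x4},{x1,x3},{x1,x4},{x1,x5}}
  V12={{x2,x5},{x3,x5},{x2,x3,x5}} V13={{x1,x3}} V23={{x1,x5}}
components per intersection:
  V1: {{x2},{x3},{x1,x3},{x2,x3},{x2,x5},{x3,x5},{x2,x3,x5}}
  V2: {{x5},{x1,x5},{x2,x5},{x3,x5},{x2,x3,x5}}
  V3: {{x1},{x4},{x1,x3},{x1,x4},{x1,x5}}
  V12: {{x2,x5},{x3,x5},{x2,x3,x5}}
  V13: {{x1,x3}}
  V23: {{x1,x5}}
C dims 3,3; δ0: rk 2, SNF 1^2
degree 0: 3−2−0 = 1 → Ȟ^0 ≅ Z
degree 1: 3−0−2 = 1 → Ȟ^1 ≅ Z
degree 2: 0−0−0 = 0 → Ȟ^2 ≅ 0

Ȟ^0 = Z, Ȟ^1 = Z and Ȟ^2 = 0


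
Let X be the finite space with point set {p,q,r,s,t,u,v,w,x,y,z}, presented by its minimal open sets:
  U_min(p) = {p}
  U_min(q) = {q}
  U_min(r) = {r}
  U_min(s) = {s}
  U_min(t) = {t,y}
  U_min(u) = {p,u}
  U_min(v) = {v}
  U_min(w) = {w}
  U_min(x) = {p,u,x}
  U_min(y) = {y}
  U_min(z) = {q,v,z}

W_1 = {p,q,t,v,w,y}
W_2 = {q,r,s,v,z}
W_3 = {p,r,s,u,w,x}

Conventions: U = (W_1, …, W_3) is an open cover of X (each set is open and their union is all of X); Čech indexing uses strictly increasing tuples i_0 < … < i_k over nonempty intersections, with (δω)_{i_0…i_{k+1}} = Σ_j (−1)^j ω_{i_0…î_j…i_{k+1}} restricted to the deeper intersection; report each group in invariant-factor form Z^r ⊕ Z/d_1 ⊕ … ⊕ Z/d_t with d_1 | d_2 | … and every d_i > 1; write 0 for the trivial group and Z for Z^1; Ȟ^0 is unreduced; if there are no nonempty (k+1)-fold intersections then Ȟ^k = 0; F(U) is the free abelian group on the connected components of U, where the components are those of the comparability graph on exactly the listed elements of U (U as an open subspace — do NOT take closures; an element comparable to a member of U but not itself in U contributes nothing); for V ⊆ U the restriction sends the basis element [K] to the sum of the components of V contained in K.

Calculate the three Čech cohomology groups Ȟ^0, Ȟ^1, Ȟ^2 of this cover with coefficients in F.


Ȟ^0 ≅ Z^6,  Ȟ^1 ≅ 0,  Ȟ^2 ≅ 0

intersection data:
  W12={q,v} W13={p,w} W23={r,s}
components per intersection:
  W1: {p} {q} {t,y} {v} {w}
  W2: {q,v,z} {r} {s}
  W3: {p,u,x} {r} {s} {w}
  W12: {q} {v}
  W13: {p} {w}
  W23: {r} {s}
C dims 12,6; δ0: rk 6, SNF 1^6
Ȟ^0 = (12 − 6) − 0 = 6, so Ȟ^0 ≅ Z^6
Ȟ^1 = (6 − 0) − 6 = 0, so Ȟ^1 ≅ 0
Ȟ^2 = (0 − 0) − 0 = 0, so Ȟ^2 ≅ 0


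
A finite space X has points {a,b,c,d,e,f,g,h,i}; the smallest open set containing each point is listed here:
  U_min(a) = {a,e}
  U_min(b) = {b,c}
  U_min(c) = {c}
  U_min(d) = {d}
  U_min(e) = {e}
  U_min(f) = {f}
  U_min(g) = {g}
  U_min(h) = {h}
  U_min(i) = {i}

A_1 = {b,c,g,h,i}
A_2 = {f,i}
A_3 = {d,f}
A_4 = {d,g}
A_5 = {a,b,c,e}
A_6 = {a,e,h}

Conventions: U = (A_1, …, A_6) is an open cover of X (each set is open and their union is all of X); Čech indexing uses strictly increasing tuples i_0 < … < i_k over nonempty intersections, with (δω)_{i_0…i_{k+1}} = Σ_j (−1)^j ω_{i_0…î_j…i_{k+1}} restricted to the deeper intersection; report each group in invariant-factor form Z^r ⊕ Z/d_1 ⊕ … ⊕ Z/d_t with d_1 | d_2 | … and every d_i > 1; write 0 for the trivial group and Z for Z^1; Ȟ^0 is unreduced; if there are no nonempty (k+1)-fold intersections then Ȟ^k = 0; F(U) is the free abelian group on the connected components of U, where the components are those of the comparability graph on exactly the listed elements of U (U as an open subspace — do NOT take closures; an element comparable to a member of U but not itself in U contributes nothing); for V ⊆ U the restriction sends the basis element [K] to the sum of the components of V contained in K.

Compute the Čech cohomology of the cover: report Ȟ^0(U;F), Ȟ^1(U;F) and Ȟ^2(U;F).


Ȟ^0 ≅ Z^7; Ȟ^1 ≅ 0; Ȟ^2 ≅ 0

intersection data:
  A12={i} A14={g} A15={b,c} A16={h} A23={f} A34={d} A56={a,e}
components per intersection:
  A1: {b,c} {g} {h} {i}
  A2: {f} {i}
  A3: {d} {f}
  A4: {d} {g}
  A5: {a,e} {b,c}
  A6: {a,e} {h}
  A12: {i}
  A14: {g}
  A15: {b,c}
  A16: {h}
  A23: {f}
  A34: {d}
  A56: {a,e}
C dims 14,7; δ0: rk 7, SNF 1^7
Ȟ^0 = (14 − 7) − 0 = 7, so Ȟ^0 ≅ Z^7
Ȟ^1 = (7 − 0) − 7 = 0, so Ȟ^1 ≅ 0
Ȟ^2 = (0 − 0) − 0 = 0, so Ȟ^2 ≅ 0


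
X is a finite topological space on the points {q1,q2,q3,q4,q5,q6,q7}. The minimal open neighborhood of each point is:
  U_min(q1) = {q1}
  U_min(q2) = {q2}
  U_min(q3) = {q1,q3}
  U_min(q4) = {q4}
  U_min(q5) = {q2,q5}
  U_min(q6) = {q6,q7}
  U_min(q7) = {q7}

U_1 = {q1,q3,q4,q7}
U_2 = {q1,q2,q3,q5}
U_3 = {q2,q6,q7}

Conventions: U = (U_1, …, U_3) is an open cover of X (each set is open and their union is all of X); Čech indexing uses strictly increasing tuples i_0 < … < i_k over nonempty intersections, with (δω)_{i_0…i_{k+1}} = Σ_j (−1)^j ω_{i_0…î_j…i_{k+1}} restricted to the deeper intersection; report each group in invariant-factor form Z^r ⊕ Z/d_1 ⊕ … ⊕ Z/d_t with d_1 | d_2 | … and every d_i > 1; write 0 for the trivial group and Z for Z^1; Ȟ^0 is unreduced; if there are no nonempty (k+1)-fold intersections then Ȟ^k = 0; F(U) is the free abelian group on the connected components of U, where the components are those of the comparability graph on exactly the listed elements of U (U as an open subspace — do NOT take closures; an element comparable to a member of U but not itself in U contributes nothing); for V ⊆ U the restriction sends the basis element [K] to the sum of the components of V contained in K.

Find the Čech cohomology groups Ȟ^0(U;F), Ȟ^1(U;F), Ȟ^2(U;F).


nerve of the cover:
  U12={q1,q3} U13={q7} U23={q2}
components per intersection:
  U1: {q1,q3} {q4} {q7}
  U2: {q1,q3} {q2,q5}
  U3: {q2} {q6,q7}
  U12: {q1,q3}
  U13: {q7}
  U23: {q2}
C dims 7,3; δ0: rk 3, SNF 1^3
Ȟ^0 = (7 − 3) − 0 = 4, so Ȟ^0 ≅ Z^4
Ȟ^1 = (3 − 0) − 3 = 0, so Ȟ^1 ≅ 0
Ȟ^2 = (0 − 0) − 0 = 0, so Ȟ^2 ≅ 0

Ȟ^0 = Z^4, Ȟ^1 = 0, Ȟ^2 = 0


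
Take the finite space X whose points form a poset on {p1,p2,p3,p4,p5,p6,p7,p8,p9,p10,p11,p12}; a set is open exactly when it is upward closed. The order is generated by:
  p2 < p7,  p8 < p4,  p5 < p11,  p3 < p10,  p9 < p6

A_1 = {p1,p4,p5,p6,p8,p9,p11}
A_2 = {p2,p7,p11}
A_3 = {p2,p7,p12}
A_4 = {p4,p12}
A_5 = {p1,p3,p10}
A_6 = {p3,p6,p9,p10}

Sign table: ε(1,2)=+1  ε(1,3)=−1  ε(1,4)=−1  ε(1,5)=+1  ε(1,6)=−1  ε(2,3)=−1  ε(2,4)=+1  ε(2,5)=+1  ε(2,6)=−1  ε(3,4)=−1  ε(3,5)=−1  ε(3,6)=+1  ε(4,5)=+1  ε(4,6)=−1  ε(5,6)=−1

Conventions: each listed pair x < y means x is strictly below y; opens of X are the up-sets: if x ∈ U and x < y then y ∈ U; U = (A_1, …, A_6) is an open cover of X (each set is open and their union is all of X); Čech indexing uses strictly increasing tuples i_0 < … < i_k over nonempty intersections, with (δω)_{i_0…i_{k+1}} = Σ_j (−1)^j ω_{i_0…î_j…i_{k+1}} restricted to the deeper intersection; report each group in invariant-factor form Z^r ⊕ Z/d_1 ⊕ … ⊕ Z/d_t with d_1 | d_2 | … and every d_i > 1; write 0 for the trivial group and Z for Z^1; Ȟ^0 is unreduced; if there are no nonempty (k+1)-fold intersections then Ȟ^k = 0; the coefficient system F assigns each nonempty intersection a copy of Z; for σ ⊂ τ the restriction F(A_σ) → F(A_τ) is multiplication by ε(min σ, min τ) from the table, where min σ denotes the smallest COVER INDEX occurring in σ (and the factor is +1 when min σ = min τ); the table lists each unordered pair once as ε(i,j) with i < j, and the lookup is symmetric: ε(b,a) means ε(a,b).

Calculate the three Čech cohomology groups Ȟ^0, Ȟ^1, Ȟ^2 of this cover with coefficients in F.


nonempty overlaps:
  A12={p11} A14={p4} A15={p1} A16={p6,p9} A23={p2,p7} A34={p12} A56={p3,p10}
C dims 6,7; δ0: rk 6, SNF 1^5·2
degree 0: 6−6−0 = 0 → Ȟ^0 ≅ 0
degree 1: 7−0−6 = 1 plus torsion [2] → Ȟ^1 ≅ Z ⊕ Z/2
degree 2: 0−0−0 = 0 → Ȟ^2 ≅ 0

Ȟ^0 = 0, Ȟ^1 = Z ⊕ Z/2, Ȟ^2 = 0


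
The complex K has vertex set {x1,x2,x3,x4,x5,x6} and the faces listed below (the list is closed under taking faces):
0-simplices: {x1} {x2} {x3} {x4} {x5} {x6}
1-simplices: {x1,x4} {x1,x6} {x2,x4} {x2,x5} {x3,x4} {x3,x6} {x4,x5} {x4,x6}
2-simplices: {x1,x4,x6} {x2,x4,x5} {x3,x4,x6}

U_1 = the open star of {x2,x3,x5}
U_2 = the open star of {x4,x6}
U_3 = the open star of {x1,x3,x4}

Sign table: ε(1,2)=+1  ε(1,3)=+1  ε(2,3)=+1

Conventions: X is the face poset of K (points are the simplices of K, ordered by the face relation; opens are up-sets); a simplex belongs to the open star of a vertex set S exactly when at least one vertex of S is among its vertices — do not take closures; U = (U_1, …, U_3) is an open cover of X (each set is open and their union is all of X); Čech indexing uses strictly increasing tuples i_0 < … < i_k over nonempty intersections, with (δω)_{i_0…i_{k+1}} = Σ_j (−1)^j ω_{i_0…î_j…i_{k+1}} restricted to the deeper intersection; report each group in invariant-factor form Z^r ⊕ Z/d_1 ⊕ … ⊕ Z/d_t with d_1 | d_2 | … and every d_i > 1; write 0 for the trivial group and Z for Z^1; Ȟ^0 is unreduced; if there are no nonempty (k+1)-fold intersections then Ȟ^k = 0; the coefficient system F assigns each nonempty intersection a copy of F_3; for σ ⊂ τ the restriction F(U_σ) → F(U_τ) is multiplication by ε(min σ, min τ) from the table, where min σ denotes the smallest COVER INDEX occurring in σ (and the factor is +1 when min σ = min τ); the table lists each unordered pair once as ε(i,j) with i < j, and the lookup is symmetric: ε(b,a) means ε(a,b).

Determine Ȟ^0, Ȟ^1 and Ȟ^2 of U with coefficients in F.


Ȟ^0 = Z/3, Ȟ^1 = 0 and Ȟ^2 = 0

cover nerve:
  U1={{x2},{x3},{x5},{x2,x4},{x2,x5},{x3,x4},{x3,x6},{x4,x5},{x2,x4,x5},{x3,x4,x6}} U2={{x4},{x6},{x1,x4},{x1,x6},{x2,x4},{x3,x4},{x3,x6},{x4,x5},{x4,x6},{x1,x4,x6},{x2,x4,x5},{x3,x4,x6}} U3={{x1},{x3},{x4},{x1,x4},{x1,x6},{x2,x4},{x3,x4},{x3,x6},{x4,x5},{x4,x6},{x1,x4,x6},{x2,x4,x5},{x3,x4,x6}}
  U12={{x2,x4},{x3,x4},{x3,x6},{x4,x5},{x2,x4,x5},{x3,x4,x6}} U13={{x3},{x2,x4},{x3,x4},{x3,x6},{x4,x5},{x2,x4,x5},{x3,x4,x6}} U23={{x4},{x1,x4},{x1,x6},{x2,x4},{x3,x4},{x3,x6},{x4,x5},{x4,x6},{x1,x4,x6},{x2,x4,x5},{x3,x4,x6}}
  U123={{x2,x4},{x3,x4},{x3,x6},{x4,x5},{x2,x4,x5},{x3,x4,x6}}
C dims 3,3,1; δ0: rk_F3 2; δ1: rk_F3 1
Ȟ^0: (3−2)−0=1 ⇒ Z/3
Ȟ^1: (3−1)−2=0 ⇒ 0
Ȟ^2: (1−0)−1=0 ⇒ 0


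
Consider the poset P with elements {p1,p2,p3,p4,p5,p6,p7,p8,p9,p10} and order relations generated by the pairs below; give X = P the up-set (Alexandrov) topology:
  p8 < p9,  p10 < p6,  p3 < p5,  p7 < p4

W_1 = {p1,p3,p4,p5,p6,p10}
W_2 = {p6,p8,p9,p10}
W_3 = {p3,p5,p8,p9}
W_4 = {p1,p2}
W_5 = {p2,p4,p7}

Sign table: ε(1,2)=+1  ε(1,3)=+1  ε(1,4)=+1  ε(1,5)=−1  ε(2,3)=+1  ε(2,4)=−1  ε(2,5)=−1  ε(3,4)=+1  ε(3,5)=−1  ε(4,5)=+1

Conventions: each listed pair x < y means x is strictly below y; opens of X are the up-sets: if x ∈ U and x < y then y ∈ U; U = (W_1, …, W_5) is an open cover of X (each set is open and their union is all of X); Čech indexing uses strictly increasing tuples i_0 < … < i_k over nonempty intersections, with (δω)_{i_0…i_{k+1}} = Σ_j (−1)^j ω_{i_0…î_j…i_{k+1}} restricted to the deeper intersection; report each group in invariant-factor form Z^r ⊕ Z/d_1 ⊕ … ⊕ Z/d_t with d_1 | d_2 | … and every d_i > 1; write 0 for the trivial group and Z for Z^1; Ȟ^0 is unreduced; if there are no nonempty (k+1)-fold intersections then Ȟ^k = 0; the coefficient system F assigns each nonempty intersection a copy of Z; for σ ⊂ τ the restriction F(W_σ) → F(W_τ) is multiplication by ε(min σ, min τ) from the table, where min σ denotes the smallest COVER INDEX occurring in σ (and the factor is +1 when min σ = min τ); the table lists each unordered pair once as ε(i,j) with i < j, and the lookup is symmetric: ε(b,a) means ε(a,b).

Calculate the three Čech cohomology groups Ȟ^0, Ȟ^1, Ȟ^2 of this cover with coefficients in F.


Ȟ^0 ≅ 0,  Ȟ^1 ≅ Z ⊕ Z/2,  Ȟ^2 ≅ 0

cover nerve:
  W12={p6,p10} W13={p3,p5} W14={p1} W15={p4} W23={p8,p9} W45={p2}
C dims 5,6; δ0: rk 5, SNF 1^4·2
Ȟ^0: (5−5)−0=0 ⇒ 0
Ȟ^1: (6−0)−5=1 plus torsion [2] ⇒ Z ⊕ Z/2
Ȟ^2: (0−0)−0=0 ⇒ 0


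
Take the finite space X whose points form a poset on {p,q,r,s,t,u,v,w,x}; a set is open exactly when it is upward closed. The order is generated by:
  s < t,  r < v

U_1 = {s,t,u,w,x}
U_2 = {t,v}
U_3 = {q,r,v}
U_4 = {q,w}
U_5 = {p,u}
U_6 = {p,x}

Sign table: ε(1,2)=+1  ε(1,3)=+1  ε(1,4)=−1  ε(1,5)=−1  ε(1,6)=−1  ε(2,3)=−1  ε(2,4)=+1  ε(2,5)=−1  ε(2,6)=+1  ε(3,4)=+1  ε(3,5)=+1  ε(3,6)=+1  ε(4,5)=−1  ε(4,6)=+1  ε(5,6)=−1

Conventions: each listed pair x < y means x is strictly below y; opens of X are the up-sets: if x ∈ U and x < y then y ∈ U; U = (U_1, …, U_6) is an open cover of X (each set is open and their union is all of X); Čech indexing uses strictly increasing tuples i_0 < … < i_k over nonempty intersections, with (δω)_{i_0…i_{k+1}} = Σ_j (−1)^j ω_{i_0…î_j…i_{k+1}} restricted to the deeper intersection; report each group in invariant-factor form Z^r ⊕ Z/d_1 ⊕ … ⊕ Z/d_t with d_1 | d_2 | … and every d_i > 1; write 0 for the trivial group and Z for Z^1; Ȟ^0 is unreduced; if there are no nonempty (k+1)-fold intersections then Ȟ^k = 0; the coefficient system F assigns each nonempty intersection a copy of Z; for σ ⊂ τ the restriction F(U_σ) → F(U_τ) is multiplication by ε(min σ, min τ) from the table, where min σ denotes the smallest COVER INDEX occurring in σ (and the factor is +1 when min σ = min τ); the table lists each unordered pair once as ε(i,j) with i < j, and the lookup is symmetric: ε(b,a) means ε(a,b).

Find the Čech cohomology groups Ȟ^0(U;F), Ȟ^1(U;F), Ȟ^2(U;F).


Ȟ^0 = 0,  Ȟ^1 = Z ⊕ Z/2,  Ȟ^2 = 0

cover nerve:
  U12={t} U14={w} U15={u} U16={x} U23={v} U34={q} U56={p}
C dims 6,7; δ0: rk 6, SNF 1^5·2
Ȟ^0: (6−6)−0=0 ⇒ 0
Ȟ^1: (7−0)−6=1 plus torsion [2] ⇒ Z ⊕ Z/2
Ȟ^2: (0−0)−0=0 ⇒ 0
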